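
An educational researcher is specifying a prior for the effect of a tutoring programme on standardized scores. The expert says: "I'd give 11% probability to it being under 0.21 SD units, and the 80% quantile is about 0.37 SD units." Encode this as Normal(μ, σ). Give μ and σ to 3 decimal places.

μ = 0.305, σ = 0.077

The p-quantile of Normal(μ,σ) is μ + z_p·σ, with z_{0.11} = -1.227 and z_{0.8} = 0.8416.
Eliminate σ: μ = (z₂·x₁ − z₁·x₂)/(z₂ − z₁) = (0.8416·0.21 − (-1.227)·0.37)/2.068 = 0.305.
Then σ = (x₂ − x₁)/(z₂ − z₁) = (0.37 − 0.21)/2.068 = 0.077.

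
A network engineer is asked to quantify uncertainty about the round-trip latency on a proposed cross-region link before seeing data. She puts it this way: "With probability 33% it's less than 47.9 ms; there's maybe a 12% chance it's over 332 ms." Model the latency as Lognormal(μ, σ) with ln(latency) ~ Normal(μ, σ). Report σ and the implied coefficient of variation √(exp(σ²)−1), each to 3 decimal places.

If T ~ Lognormal(μ,σ) then ln T ~ Normal(μ,σ), so the p-quantile of ln T is μ + z_p·σ.
ln(47.9) = 3.869 and ln(332) = 5.805; z_{0.33} = -0.4399, z_{0.88} = 1.175.
σ = (5.805 − 3.869)/(1.175 − (-0.4399)) = 1.199.
μ = 3.869 − (-0.4399)·1.199 = 4.397.
CV = √(exp(σ²)−1) = √(exp(1.4372)−1) = 1.791.

σ ≈ 1.199, CV ≈ 1.791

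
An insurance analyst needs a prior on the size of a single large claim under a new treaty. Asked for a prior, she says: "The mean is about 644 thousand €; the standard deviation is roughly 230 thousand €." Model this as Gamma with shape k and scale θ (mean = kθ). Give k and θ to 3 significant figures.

k ≈ 7.84, θ ≈ 82.1

For Gamma(k, scale θ): mean = kθ, variance = kθ², so CV = 1/√k.
CV = SD/mean = 230/644 = 0.3571, hence k = 1/CV² = 7.84.
Then θ = mean/k = 644/7.84 = 82.1.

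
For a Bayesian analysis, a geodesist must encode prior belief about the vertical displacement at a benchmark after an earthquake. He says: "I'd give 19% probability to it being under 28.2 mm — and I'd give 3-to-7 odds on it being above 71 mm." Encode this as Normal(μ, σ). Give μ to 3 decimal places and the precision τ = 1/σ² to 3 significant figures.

μ = 54.995, τ = 0.00107

The p-quantile of Normal(μ,σ) is μ + z_p·σ, with z_{0.19} = -0.8779 and z_{0.7} = 0.5244.
Eliminate σ: μ = (z₂·x₁ − z₁·x₂)/(z₂ − z₁) = (0.5244·28.2 − (-0.8779)·71)/1.402 = 54.995.
Then σ = (x₂ − x₁)/(z₂ − z₁) = (71 − 28.2)/1.402 = 30.521.
Precision τ = 1/σ² = 1/30.52² = 0.00107.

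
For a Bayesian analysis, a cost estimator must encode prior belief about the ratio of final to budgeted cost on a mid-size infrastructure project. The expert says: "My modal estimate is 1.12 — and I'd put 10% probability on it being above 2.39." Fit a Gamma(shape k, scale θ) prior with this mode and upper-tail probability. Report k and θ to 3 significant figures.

k ≈ 4.34, θ ≈ 0.335

Gamma(k,θ) with k>1 has mode (k−1)θ, so θ = 1.12/(k−1).
Need P(X < 2.39) = 0.9 with θ tied to k this way. Start at k = 2, θ = 1.12: P(X<2.39) ≈ 0.629.
Too low — raise k to concentrate. Iterating converges to k ≈ 4.34.
Then θ = 1.12/(4.34−1) ≈ 0.335.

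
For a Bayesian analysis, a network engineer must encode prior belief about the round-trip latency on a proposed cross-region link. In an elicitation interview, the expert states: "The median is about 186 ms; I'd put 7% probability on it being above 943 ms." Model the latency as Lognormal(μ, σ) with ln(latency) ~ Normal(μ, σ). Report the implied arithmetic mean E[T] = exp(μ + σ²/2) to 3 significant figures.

If T ~ Lognormal(μ,σ) then ln T ~ Normal(μ,σ), so the p-quantile of ln T is μ + z_p·σ.
ln(186) = 5.226 and ln(943) = 6.849; z_{0.5} = 0, z_{0.93} = 1.476.
σ = (6.849 − 5.226)/(1.476 − (0)) = 1.100.
μ = 5.226 − (0)·1.100 = 5.226.
E[T] = exp(μ + σ²/2) = exp(5.226 + 0.6050) = 341 ms.

E[T] ≈ 341 ms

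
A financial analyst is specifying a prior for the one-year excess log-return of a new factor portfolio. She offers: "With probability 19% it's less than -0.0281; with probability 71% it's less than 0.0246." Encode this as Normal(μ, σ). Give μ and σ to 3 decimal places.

μ = 0.004, σ = 0.037

The p-quantile of Normal(μ,σ) is μ + z_p·σ, with z_{0.19} = -0.8779 and z_{0.71} = 0.5534.
Eliminate σ: μ = (z₂·x₁ − z₁·x₂)/(z₂ − z₁) = (0.5534·-0.0281 − (-0.8779)·0.0246)/1.431 = 0.004.
Then σ = (x₂ − x₁)/(z₂ − z₁) = (0.0246 − -0.0281)/1.431 = 0.037.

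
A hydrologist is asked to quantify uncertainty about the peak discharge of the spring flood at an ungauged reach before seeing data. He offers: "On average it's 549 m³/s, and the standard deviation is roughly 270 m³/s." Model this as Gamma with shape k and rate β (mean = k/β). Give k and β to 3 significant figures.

For Gamma(k, rate β): mean = k/β, variance = k/β², so CV = 1/√k.
CV = SD/mean = 270/549 = 0.4918, hence k = 1/CV² = 4.13.
Then β = k/mean = 4.13/549 = 0.00753.

k ≈ 4.13, β ≈ 0.00753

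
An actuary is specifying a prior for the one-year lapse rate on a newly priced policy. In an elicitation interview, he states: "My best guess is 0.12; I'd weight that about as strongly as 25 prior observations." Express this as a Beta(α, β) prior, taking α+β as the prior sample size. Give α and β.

Under the effective-sample-size interpretation, Beta(α, β) has prior mean α/(α+β) and prior sample size α+β.
So α+β = 25 and α/(α+β) = 0.12, giving α = 0.12·25 = 3 and β = 25 − 3 = 22.

α = 3, β = 22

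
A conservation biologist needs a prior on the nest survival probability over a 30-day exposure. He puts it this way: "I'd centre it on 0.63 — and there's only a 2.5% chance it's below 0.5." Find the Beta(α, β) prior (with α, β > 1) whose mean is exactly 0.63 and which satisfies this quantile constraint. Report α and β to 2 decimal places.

α ≈ 34.85, β ≈ 20.47

With mean 0.63 fixed, write α = 0.63s, β = 0.37s where s = α+β.
Need P(θ < 0.5) = 0.025 under Beta(0.63s, 0.37s). Normal approximation: (q−m)/√(m(1−m)/s) ≈ z_{0.025} = -1.96, so s ≈ 0.63·0.37·(-1.96)²/(0.5−0.63)² = 53.0.
At s = 53.0: P(θ<0.5) ≈ 0.027. Adjusting to match 0.025 gives s ≈ 55.31.
So α = 0.63·55.31 ≈ 34.85, β = 0.37·55.31 ≈ 20.47.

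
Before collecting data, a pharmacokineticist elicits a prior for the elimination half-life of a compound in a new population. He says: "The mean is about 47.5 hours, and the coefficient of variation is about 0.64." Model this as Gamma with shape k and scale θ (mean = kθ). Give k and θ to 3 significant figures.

k ≈ 2.44, θ ≈ 19.5

For Gamma(k, scale θ): mean = kθ, variance = kθ², so CV = 1/√k.
CV = 0.64, hence k = 1/CV² = 2.44.
Then θ = mean/k = 47.5/2.44 = 19.5.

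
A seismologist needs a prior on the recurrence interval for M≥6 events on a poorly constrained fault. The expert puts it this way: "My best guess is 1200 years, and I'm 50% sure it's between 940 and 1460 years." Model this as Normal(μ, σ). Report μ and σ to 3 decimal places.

μ = 1200.000, σ = 385.477

A symmetric 50% interval runs μ ± z·σ with z = 0.6745.
Half-width = 260, so σ = 260/0.6745 = 385.477.
μ is the stated best guess, 1200.000.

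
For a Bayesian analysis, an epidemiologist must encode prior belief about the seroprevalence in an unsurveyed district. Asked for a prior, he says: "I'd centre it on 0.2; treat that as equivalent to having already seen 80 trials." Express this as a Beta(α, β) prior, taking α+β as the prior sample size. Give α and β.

α = 16, β = 64

Under the effective-sample-size interpretation, Beta(α, β) has prior mean α/(α+β) and prior sample size α+β.
So α+β = 80 and α/(α+β) = 0.2, giving α = 0.2·80 = 16 and β = 80 − 16 = 64.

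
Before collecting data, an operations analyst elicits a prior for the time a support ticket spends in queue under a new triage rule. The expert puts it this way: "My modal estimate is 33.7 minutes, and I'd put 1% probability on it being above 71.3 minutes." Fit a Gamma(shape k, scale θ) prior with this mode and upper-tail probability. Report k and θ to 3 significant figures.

k ≈ 9.65, θ ≈ 3.9

Gamma(k,θ) with k>1 has mode (k−1)θ, so θ = 33.7/(k−1).
Need P(X < 71.3) = 0.99 with θ tied to k this way. Start at k = 2, θ = 33.7: P(X<71.3) ≈ 0.624.
Too low — raise k to concentrate. Iterating converges to k ≈ 9.65.
Then θ = 33.7/(9.65−1) ≈ 3.9.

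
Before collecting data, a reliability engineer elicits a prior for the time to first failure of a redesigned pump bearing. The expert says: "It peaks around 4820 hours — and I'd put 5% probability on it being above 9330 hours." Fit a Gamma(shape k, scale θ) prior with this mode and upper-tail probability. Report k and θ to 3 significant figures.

Gamma(k,θ) with k>1 has mode (k−1)θ, so θ = 4820/(k−1).
Need P(X < 9330) = 0.95 with θ tied to k this way. Start at k = 2, θ = 4820: P(X<9330) ≈ 0.576.
Too low — raise k to concentrate. Iterating converges to k ≈ 7.37.
Then θ = 4820/(7.37−1) ≈ 757.

k ≈ 7.37, θ ≈ 757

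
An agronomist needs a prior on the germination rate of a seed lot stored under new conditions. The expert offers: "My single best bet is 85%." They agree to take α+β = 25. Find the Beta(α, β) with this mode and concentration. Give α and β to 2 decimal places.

α = 20.55, β = 4.45

For α,β > 1 the Beta mode is (α−1)/(α+β−2). With α+β = 25, the mode is (α−1)/23.
Set (α−1)/23 = 0.85 → α = 1 + 0.85·23 = 20.55.
β = 25 − α = 4.45.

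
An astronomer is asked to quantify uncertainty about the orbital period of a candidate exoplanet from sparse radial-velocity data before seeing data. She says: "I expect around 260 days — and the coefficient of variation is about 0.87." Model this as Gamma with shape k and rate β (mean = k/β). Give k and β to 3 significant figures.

For Gamma(k, rate β): mean = k/β, variance = k/β², so CV = 1/√k.
CV = 0.87, hence k = 1/CV² = 1.32.
Then β = k/mean = 1.32/260 = 0.00508.

k ≈ 1.32, β ≈ 0.00508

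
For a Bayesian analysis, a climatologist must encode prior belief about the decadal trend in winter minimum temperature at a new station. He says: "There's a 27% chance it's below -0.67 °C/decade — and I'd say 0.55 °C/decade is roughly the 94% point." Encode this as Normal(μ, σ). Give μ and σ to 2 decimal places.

The p-quantile of Normal(μ,σ) is μ + z_p·σ, with z_{0.27} = -0.6128 and z_{0.94} = 1.555.
Eliminate σ: μ = (z₂·x₁ − z₁·x₂)/(z₂ − z₁) = (1.555·-0.67 − (-0.6128)·0.55)/2.168 = -0.33.
Then σ = (x₂ − x₁)/(z₂ − z₁) = (0.55 − -0.67)/2.168 = 0.56.

μ = -0.33, σ = 0.56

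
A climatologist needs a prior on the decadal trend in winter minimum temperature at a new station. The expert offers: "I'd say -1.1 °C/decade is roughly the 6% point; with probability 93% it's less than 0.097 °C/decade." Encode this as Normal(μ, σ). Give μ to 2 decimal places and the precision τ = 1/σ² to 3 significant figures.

μ = -0.49, τ = 6.41

The p-quantile of Normal(μ,σ) is μ + z_p·σ, with z_{0.06} = -1.555 and z_{0.93} = 1.476.
Eliminate σ: μ = (z₂·x₁ − z₁·x₂)/(z₂ − z₁) = (1.476·-1.1 − (-1.555)·0.097)/3.031 = -0.49.
Then σ = (x₂ − x₁)/(z₂ − z₁) = (0.097 − -1.1)/3.031 = 0.39.
Precision τ = 1/σ² = 1/0.395² = 6.41.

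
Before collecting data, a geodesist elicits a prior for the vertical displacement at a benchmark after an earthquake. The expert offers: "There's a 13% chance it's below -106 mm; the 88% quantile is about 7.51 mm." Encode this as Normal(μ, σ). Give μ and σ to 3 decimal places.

μ = -50.443, σ = 49.323

For Normal(μ,σ), the p-quantile is μ + z_p·σ. Here z_{0.13} = -1.126, z_{0.88} = 1.175.
So -106 = μ − 1.126σ and 7.51 = μ + 1.175σ.
Subtracting: σ = (7.51 − -106)/(1.175 − (-1.126)) = 49.323.
Then μ = -106 − (-1.126)·49.323 = -50.443.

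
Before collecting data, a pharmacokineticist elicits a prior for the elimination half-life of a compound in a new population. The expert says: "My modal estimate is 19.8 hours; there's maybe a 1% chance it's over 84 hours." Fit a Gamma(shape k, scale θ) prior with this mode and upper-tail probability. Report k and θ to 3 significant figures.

Gamma(k,θ) with k>1 has mode (k−1)θ, so θ = 19.8/(k−1).
Need P(X < 84) = 0.99 with θ tied to k this way. Start at k = 2, θ = 19.8: P(X<84) ≈ 0.925.
Too low — raise k to concentrate. Iterating converges to k ≈ 2.97.
Then θ = 19.8/(2.97−1) ≈ 10.1.

k ≈ 2.97, θ ≈ 10.1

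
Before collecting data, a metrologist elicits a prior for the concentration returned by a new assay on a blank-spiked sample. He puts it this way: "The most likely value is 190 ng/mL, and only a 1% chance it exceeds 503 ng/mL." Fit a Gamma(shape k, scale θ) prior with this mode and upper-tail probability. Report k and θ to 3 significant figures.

k ≈ 5.89, θ ≈ 38.9

Gamma(k,θ) with k>1 has mode (k−1)θ, so θ = 190/(k−1).
Need P(X < 503) = 0.99 with θ tied to k this way. Start at k = 2, θ = 190: P(X<503) ≈ 0.742.
Too low — raise k to concentrate. Iterating converges to k ≈ 5.89.
Then θ = 190/(5.89−1) ≈ 38.9.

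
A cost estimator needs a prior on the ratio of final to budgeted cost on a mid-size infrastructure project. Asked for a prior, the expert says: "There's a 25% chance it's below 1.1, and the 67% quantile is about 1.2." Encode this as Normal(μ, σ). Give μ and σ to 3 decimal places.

For Normal(μ,σ), the p-quantile is μ + z_p·σ. Here z_{0.25} = -0.6745, z_{0.67} = 0.4399.
So 1.1 = μ − 0.6745σ and 1.2 = μ + 0.4399σ.
Subtracting: σ = (1.2 − 1.1)/(0.4399 − (-0.6745)) = 0.090.
Then μ = 1.1 − (-0.6745)·0.090 = 1.161.

μ = 1.161, σ = 0.090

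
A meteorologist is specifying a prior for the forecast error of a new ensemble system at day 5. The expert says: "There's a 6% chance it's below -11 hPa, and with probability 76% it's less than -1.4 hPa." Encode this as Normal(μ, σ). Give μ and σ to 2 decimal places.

The p-quantile of Normal(μ,σ) is μ + z_p·σ, with z_{0.06} = -1.555 and z_{0.76} = 0.7063.
Eliminate σ: μ = (z₂·x₁ − z₁·x₂)/(z₂ − z₁) = (0.7063·-11 − (-1.555)·-1.4)/2.261 = -4.40.
Then σ = (x₂ − x₁)/(z₂ − z₁) = (-1.4 − -11)/2.261 = 4.25.

μ = -4.40, σ = 4.25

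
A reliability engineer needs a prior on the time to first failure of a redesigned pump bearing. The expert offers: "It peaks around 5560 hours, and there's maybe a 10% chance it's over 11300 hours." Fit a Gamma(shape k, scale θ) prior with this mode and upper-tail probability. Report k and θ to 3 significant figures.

Gamma(k,θ) with k>1 has mode (k−1)θ, so θ = 5560/(k−1).
Need P(X < 11300) = 0.9 with θ tied to k this way. Start at k = 2, θ = 5560: P(X<11300) ≈ 0.603.
Too low — raise k to concentrate. Iterating converges to k ≈ 4.81.
Then θ = 5560/(4.81−1) ≈ 1460.

k ≈ 4.81, θ ≈ 1460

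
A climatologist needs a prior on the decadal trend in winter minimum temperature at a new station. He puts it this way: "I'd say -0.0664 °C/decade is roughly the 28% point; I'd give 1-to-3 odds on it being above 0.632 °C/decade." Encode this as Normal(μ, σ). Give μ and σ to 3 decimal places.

The p-quantile of Normal(μ,σ) is μ + z_p·σ, with z_{0.28} = -0.5828 and z_{0.75} = 0.6745.
Eliminate σ: μ = (z₂·x₁ − z₁·x₂)/(z₂ − z₁) = (0.6745·-0.0664 − (-0.5828)·0.632)/1.257 = 0.257.
Then σ = (x₂ − x₁)/(z₂ − z₁) = (0.632 − -0.0664)/1.257 = 0.555.

μ = 0.257, σ = 0.555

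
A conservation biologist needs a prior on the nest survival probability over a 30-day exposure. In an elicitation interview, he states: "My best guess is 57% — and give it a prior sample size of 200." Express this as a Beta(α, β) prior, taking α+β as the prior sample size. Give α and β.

α = 114, β = 86

Under the effective-sample-size interpretation, Beta(α, β) has prior mean α/(α+β) and prior sample size α+β.
So α+β = 200 and α/(α+β) = 0.57, giving α = 0.57·200 = 114 and β = 200 − 114 = 86.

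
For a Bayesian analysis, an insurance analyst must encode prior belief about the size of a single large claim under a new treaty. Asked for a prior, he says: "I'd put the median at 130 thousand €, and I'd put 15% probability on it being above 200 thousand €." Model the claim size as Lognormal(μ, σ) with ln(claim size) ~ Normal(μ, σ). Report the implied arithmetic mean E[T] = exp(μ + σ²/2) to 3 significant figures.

If T ~ Lognormal(μ,σ) then ln T ~ Normal(μ,σ), so the p-quantile of ln T is μ + z_p·σ.
ln(130) = 4.868 and ln(200) = 5.298; z_{0.5} = 0, z_{0.85} = 1.036.
σ = (5.298 − 4.868)/(1.036 − (0)) = 0.416.
μ = 4.868 − (0)·0.416 = 4.868.
E[T] = exp(μ + σ²/2) = exp(4.868 + 0.0864) = 142 thousand €.

E[T] ≈ 142 thousand €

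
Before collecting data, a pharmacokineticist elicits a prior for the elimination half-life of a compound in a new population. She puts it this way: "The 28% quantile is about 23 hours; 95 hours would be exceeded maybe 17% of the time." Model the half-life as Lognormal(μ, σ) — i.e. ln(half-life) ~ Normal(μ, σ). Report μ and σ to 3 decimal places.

μ ≈ 3.673, σ ≈ 0.923

If T ~ Lognormal(μ,σ) then ln T ~ Normal(μ,σ), so the p-quantile of ln T is μ + z_p·σ.
ln(23) = 3.135 and ln(95) = 4.554; z_{0.28} = -0.5828, z_{0.83} = 0.9542.
σ = (4.554 − 3.135)/(0.9542 − (-0.5828)) = 0.923.
μ = 3.135 − (-0.5828)·0.923 = 3.673.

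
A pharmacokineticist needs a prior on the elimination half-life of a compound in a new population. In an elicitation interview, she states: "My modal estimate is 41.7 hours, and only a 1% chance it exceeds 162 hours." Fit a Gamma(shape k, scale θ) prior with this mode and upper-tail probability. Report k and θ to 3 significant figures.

k ≈ 3.29, θ ≈ 18.2

Gamma(k,θ) with k>1 has mode (k−1)θ, so θ = 41.7/(k−1).
Need P(X < 162) = 0.99 with θ tied to k this way. Start at k = 2, θ = 41.7: P(X<162) ≈ 0.900.
Too low — raise k to concentrate. Iterating converges to k ≈ 3.29.
Then θ = 41.7/(3.29−1) ≈ 18.2.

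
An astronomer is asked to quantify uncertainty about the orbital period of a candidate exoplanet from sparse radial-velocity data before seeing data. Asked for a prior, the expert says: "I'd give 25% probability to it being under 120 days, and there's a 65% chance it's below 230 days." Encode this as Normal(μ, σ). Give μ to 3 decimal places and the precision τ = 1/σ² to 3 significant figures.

μ = 190.007, τ = 9.28e-05

For Normal(μ,σ), the p-quantile is μ + z_p·σ. Here z_{0.25} = -0.6745, z_{0.65} = 0.3853.
So 120 = μ − 0.6745σ and 230 = μ + 0.3853σ.
Subtracting: σ = (230 − 120)/(0.3853 − (-0.6745)) = 103.792.
Then μ = 120 − (-0.6745)·103.792 = 190.007.
Precision τ = 1/σ² = 1/103.8² = 9.28e-05.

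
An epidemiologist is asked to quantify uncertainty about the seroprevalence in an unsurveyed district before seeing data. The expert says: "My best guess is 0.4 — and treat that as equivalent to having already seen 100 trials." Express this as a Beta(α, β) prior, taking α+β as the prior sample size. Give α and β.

α = 40, β = 60

Under the effective-sample-size interpretation, Beta(α, β) has prior mean α/(α+β) and prior sample size α+β.
So α+β = 100 and α/(α+β) = 0.4, giving α = 0.4·100 = 40 and β = 100 − 40 = 60.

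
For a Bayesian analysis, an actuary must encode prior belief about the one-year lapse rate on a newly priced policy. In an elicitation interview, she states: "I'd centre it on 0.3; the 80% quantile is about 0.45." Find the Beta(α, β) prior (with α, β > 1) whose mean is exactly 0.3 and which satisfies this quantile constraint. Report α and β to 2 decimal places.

α ≈ 1.81, β ≈ 4.22

With mean 0.3 fixed, write α = 0.3s, β = 0.7s where s = α+β.
Need P(θ < 0.45) = 0.8 under Beta(0.3s, 0.7s). Normal approximation: (q−m)/√(m(1−m)/s) ≈ z_{0.8} = 0.842, so s ≈ 0.3·0.7·(0.842)²/(0.45−0.3)² = 6.6.
At s = 6.6: P(θ<0.45) ≈ 0.809. Adjusting to match 0.8 gives s ≈ 6.02.
So α = 0.3·6.02 ≈ 1.81, β = 0.7·6.02 ≈ 4.22.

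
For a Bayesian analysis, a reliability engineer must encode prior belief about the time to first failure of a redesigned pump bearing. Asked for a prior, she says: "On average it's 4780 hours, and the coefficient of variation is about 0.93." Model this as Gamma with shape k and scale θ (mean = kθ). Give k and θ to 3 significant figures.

For Gamma(k, scale θ): mean = kθ, variance = kθ², so CV = 1/√k.
CV = 0.93, hence k = 1/CV² = 1.16.
Then θ = mean/k = 4780/1.16 = 4130.

k ≈ 1.16, θ ≈ 4130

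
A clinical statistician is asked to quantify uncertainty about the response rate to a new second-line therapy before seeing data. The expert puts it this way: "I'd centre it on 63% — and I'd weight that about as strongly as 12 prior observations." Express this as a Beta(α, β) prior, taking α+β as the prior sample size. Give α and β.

α = 7.56, β = 4.44

Under the effective-sample-size interpretation, Beta(α, β) has prior mean α/(α+β) and prior sample size α+β.
So α+β = 12 and α/(α+β) = 0.63, giving α = 0.63·12 = 7.56 and β = 12 − 7.56 = 4.44.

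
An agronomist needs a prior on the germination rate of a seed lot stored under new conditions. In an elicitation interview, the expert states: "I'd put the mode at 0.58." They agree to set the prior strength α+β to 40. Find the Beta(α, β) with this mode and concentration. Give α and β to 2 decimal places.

α = 23.04, β = 16.96

For α,β > 1 the Beta mode is (α−1)/(α+β−2). With α+β = 40, the mode is (α−1)/38.
Set (α−1)/38 = 0.58 → α = 1 + 0.58·38 = 23.04.
β = 40 − α = 16.96.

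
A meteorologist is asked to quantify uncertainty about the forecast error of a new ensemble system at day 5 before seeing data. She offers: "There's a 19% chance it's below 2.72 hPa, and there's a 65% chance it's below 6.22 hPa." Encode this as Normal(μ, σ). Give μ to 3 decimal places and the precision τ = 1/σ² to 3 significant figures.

μ = 5.152, τ = 0.13

For Normal(μ,σ), the p-quantile is μ + z_p·σ. Here z_{0.19} = -0.8779, z_{0.65} = 0.3853.
So 2.72 = μ − 0.8779σ and 6.22 = μ + 0.3853σ.
Subtracting: σ = (6.22 − 2.72)/(0.3853 − (-0.8779)) = 2.771.
Then μ = 2.72 − (-0.8779)·2.771 = 5.152.
Precision τ = 1/σ² = 1/2.771² = 0.13.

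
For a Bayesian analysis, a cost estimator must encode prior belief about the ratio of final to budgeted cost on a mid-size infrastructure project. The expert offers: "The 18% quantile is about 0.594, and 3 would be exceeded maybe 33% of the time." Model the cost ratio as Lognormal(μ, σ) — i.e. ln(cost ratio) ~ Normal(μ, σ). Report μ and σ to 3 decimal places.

If T ~ Lognormal(μ,σ) then ln T ~ Normal(μ,σ), so the p-quantile of ln T is μ + z_p·σ.
ln(0.594) = -0.5209 and ln(3) = 1.099; z_{0.18} = -0.9154, z_{0.67} = 0.4399.
σ = (1.099 − -0.5209)/(0.4399 − (-0.9154)) = 1.195.
μ = -0.5209 − (-0.9154)·1.195 = 0.573.

μ ≈ 0.573, σ ≈ 1.195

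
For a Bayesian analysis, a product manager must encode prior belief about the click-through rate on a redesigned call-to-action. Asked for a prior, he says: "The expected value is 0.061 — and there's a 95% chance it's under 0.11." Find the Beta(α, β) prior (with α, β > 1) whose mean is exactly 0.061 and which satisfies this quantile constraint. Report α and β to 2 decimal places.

α ≈ 4.90, β ≈ 75.50

With mean 0.061 fixed, write α = 0.061s, β = 0.939s where s = α+β.
Need P(θ < 0.11) = 0.95 under Beta(0.061s, 0.939s). Normal approximation: (q−m)/√(m(1−m)/s) ≈ z_{0.95} = 1.64, so s ≈ 0.061·0.939·(1.64)²/(0.11−0.061)² = 64.5.
At s = 64.5: P(θ<0.11) ≈ 0.933. Adjusting to match 0.95 gives s ≈ 80.40.
So α = 0.061·80.40 ≈ 4.90, β = 0.939·80.40 ≈ 75.50.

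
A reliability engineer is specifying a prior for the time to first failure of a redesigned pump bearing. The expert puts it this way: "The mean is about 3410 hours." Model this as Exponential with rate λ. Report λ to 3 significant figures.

Exponential mean = 1/λ, so λ = 1/3410.0 = 0.000293.

λ ≈ 0.000293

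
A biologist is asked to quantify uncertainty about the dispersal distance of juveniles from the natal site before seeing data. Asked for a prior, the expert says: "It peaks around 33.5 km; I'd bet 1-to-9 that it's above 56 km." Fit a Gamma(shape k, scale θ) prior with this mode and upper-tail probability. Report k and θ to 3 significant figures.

k ≈ 8.16, θ ≈ 4.68

Gamma(k,θ) with k>1 has mode (k−1)θ, so θ = 33.5/(k−1).
Need P(X < 56) = 0.9 with θ tied to k this way. Start at k = 2, θ = 33.5: P(X<56) ≈ 0.498.
Too low — raise k to concentrate. Iterating converges to k ≈ 8.16.
Then θ = 33.5/(8.16−1) ≈ 4.68.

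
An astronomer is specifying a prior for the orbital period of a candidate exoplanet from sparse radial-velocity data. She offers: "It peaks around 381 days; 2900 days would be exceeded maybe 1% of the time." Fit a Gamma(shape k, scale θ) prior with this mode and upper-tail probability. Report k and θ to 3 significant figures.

Gamma(k,θ) with k>1 has mode (k−1)θ, so θ = 381/(k−1).
Need P(X < 2900) = 0.99 with θ tied to k this way. Start at k = 2, θ = 381: P(X<2900) ≈ 0.996.
Too high — lower k to spread out. Iterating converges to k ≈ 1.83.
Then θ = 381/(1.83−1) ≈ 459.

k ≈ 1.83, θ ≈ 459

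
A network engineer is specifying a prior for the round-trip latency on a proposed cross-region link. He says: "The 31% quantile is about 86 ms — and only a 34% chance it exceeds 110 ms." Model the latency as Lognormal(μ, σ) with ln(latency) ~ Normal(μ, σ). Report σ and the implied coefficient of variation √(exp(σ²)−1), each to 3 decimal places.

If T ~ Lognormal(μ,σ) then ln T ~ Normal(μ,σ), so the p-quantile of ln T is μ + z_p·σ.
ln(86) = 4.454 and ln(110) = 4.7; z_{0.31} = -0.4959, z_{0.66} = 0.4125.
σ = (4.7 − 4.454)/(0.4125 − (-0.4959)) = 0.271.
μ = 4.454 − (-0.4959)·0.271 = 4.589.
CV = √(exp(σ²)−1) = √(exp(0.0734)−1) = 0.276.

σ ≈ 0.271, CV ≈ 0.276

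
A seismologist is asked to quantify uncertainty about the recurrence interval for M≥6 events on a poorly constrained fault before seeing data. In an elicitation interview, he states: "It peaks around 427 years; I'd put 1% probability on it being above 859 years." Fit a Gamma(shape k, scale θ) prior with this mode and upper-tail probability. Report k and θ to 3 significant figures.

k ≈ 11, θ ≈ 42.5

Gamma(k,θ) with k>1 has mode (k−1)θ, so θ = 427/(k−1).
Need P(X < 859) = 0.99 with θ tied to k this way. Start at k = 2, θ = 427: P(X<859) ≈ 0.597.
Too low — raise k to concentrate. Iterating converges to k ≈ 11.
Then θ = 427/(11−1) ≈ 42.5.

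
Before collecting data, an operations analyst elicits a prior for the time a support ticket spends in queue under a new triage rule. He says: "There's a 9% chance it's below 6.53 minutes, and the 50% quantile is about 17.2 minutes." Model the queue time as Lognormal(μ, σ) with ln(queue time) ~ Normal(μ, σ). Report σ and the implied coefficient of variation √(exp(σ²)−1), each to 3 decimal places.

If T ~ Lognormal(μ,σ) then ln T ~ Normal(μ,σ), so the p-quantile of ln T is μ + z_p·σ.
ln(6.53) = 1.876 and ln(17.2) = 2.845; z_{0.09} = -1.341, z_{0.5} = 0.
σ = (2.845 − 1.876)/(0 − (-1.341)) = 0.722.
μ = 1.876 − (-1.341)·0.722 = 2.845.
CV = √(exp(σ²)−1) = √(exp(0.5218)−1) = 0.828.

σ ≈ 0.722, CV ≈ 0.828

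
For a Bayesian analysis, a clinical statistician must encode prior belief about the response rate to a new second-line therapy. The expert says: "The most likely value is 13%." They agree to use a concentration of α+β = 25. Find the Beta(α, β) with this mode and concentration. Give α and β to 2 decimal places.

α = 3.99, β = 21.01

For α,β > 1 the Beta mode is (α−1)/(α+β−2). With α+β = 25, the mode is (α−1)/23.
Set (α−1)/23 = 0.13 → α = 1 + 0.13·23 = 3.99.
β = 25 − α = 21.01.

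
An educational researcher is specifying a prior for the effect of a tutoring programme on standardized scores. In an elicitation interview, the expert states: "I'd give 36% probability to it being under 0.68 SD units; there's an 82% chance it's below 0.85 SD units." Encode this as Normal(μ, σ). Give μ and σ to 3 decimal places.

For Normal(μ,σ), the p-quantile is μ + z_p·σ. Here z_{0.36} = -0.3585, z_{0.82} = 0.9154.
So 0.68 = μ − 0.3585σ and 0.85 = μ + 0.9154σ.
Subtracting: σ = (0.85 − 0.68)/(0.9154 − (-0.3585)) = 0.133.
Then μ = 0.68 − (-0.3585)·0.133 = 0.728.

μ = 0.728, σ = 0.133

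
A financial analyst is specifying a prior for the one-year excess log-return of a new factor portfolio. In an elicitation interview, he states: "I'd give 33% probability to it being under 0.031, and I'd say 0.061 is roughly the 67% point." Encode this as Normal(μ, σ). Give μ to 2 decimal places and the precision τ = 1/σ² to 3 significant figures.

The p-quantile of Normal(μ,σ) is μ + z_p·σ, with z_{0.33} = -0.4399 and z_{0.67} = 0.4399.
Eliminate σ: μ = (z₂·x₁ − z₁·x₂)/(z₂ − z₁) = (0.4399·0.031 − (-0.4399)·0.061)/0.8798 = 0.05.
Then σ = (x₂ − x₁)/(z₂ − z₁) = (0.061 − 0.031)/0.8798 = 0.03.
Precision τ = 1/σ² = 1/0.0341² = 860.

μ = 0.05, τ = 860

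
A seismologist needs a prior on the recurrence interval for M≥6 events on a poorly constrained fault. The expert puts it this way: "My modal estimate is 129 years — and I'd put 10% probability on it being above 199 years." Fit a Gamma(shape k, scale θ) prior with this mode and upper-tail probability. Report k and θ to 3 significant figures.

k ≈ 10.9, θ ≈ 13

Gamma(k,θ) with k>1 has mode (k−1)θ, so θ = 129/(k−1).
Need P(X < 199) = 0.9 with θ tied to k this way. Start at k = 2, θ = 129: P(X<199) ≈ 0.456.
Too low — raise k to concentrate. Iterating converges to k ≈ 10.9.
Then θ = 129/(10.9−1) ≈ 13.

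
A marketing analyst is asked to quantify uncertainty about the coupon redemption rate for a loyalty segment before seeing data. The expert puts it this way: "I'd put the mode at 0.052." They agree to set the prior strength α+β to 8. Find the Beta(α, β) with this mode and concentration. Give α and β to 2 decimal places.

For α,β > 1 the Beta mode is (α−1)/(α+β−2). With α+β = 8, the mode is (α−1)/6.
Set (α−1)/6 = 0.052 → α = 1 + 0.052·6 = 1.31.
β = 8 − α = 6.69.

α = 1.31, β = 6.69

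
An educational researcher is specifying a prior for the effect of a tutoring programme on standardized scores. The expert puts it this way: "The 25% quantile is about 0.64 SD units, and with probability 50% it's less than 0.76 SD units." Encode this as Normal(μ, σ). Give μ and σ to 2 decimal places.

For Normal(μ,σ), the p-quantile is μ + z_p·σ. Here z_{0.25} = -0.6745, z_{0.5} = 0.
So 0.64 = μ − 0.6745σ and 0.76 = μ + 0σ.
Subtracting: σ = (0.76 − 0.64)/(0 − (-0.6745)) = 0.18.
Then μ = 0.64 − (-0.6745)·0.18 = 0.76.

μ = 0.76, σ = 0.18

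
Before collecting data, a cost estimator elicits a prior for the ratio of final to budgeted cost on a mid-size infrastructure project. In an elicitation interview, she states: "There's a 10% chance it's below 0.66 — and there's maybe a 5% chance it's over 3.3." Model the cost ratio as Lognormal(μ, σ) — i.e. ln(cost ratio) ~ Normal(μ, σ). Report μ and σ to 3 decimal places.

μ ≈ 0.289, σ ≈ 0.550

If T ~ Lognormal(μ,σ) then ln T ~ Normal(μ,σ), so the p-quantile of ln T is μ + z_p·σ.
ln(0.66) = -0.4155 and ln(3.3) = 1.194; z_{0.1} = -1.282, z_{0.95} = 1.645.
σ = (1.194 − -0.4155)/(1.645 − (-1.282)) = 0.550.
μ = -0.4155 − (-1.282)·0.550 = 0.289.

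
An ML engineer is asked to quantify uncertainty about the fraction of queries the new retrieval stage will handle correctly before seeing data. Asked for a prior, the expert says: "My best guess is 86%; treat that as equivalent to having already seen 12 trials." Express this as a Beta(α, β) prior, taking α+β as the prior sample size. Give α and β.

α = 10.32, β = 1.68

Under the effective-sample-size interpretation, Beta(α, β) has prior mean α/(α+β) and prior sample size α+β.
So α+β = 12 and α/(α+β) = 0.86, giving α = 0.86·12 = 10.32 and β = 12 − 10.32 = 1.68.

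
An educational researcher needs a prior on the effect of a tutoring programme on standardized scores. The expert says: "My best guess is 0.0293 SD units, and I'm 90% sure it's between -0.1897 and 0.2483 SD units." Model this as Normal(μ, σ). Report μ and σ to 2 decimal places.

A symmetric 90% interval runs μ ± z·σ with z = 1.645.
Half-width = 0.219, so σ = 0.219/1.645 = 0.13.
μ is the stated best guess, 0.03.

μ = 0.03, σ = 0.13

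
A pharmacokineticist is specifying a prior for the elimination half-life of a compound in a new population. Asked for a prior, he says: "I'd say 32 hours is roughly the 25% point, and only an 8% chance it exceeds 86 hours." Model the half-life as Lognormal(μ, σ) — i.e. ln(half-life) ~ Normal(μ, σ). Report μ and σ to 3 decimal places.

If T ~ Lognormal(μ,σ) then ln T ~ Normal(μ,σ), so the p-quantile of ln T is μ + z_p·σ.
ln(32) = 3.466 and ln(86) = 4.454; z_{0.25} = -0.6745, z_{0.92} = 1.405.
σ = (4.454 − 3.466)/(1.405 − (-0.6745)) = 0.475.
μ = 3.466 − (-0.6745)·0.475 = 3.786.

μ ≈ 3.786, σ ≈ 0.475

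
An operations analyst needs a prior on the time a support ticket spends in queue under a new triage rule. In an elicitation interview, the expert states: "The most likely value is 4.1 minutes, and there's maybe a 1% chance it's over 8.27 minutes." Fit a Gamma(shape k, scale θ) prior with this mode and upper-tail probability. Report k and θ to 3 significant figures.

Gamma(k,θ) with k>1 has mode (k−1)θ, so θ = 4.1/(k−1).
Need P(X < 8.27) = 0.99 with θ tied to k this way. Start at k = 2, θ = 4.1: P(X<8.27) ≈ 0.599.
Too low — raise k to concentrate. Iterating converges to k ≈ 11.
Then θ = 4.1/(11−1) ≈ 0.412.

k ≈ 11, θ ≈ 0.412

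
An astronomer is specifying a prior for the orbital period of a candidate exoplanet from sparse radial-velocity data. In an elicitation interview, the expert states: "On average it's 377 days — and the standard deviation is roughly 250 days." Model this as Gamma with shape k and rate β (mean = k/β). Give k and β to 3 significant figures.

For Gamma(k, rate β): mean = k/β, variance = k/β², so CV = 1/√k.
CV = SD/mean = 250/377 = 0.6631, hence k = 1/CV² = 2.27.
Then β = k/mean = 2.27/377 = 0.00603.

k ≈ 2.27, β ≈ 0.00603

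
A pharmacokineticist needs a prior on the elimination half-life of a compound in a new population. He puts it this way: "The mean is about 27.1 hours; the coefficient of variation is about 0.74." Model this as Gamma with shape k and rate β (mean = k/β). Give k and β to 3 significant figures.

For Gamma(k, rate β): mean = k/β, variance = k/β², so CV = 1/√k.
CV = 0.74, hence k = 1/CV² = 1.83.
Then β = k/mean = 1.83/27.1 = 0.0674.

k ≈ 1.83, β ≈ 0.0674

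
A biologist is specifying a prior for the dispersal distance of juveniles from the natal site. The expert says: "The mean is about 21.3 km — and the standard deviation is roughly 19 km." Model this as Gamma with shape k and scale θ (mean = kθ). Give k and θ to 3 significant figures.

k ≈ 1.26, θ ≈ 16.9

For Gamma(k, scale θ): mean = kθ, variance = kθ², so CV = 1/√k.
CV = SD/mean = 19/21.3 = 0.892, hence k = 1/CV² = 1.26.
Then θ = mean/k = 21.3/1.26 = 16.9.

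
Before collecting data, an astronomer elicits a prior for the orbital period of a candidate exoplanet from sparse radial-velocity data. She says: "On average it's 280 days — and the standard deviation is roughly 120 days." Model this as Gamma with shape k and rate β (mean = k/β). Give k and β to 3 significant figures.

For Gamma(k, rate β): mean = k/β, variance = k/β², so CV = 1/√k.
CV = SD/mean = 120/280 = 0.4286, hence k = 1/CV² = 5.44.
Then β = k/mean = 5.44/280 = 0.0194.

k ≈ 5.44, β ≈ 0.0194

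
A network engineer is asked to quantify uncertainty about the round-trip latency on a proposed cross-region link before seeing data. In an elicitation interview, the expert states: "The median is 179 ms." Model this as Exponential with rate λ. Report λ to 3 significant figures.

Exponential median = ln 2 / λ, so λ = ln 2 / 179.0 = 0.00387.

λ ≈ 0.00387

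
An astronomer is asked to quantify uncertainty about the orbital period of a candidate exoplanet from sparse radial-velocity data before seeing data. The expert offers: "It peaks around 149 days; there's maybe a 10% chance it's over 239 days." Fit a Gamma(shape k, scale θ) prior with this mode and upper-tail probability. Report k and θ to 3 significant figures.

Gamma(k,θ) with k>1 has mode (k−1)θ, so θ = 149/(k−1).
Need P(X < 239) = 0.9 with θ tied to k this way. Start at k = 2, θ = 149: P(X<239) ≈ 0.476.
Too low — raise k to concentrate. Iterating converges to k ≈ 9.42.
Then θ = 149/(9.42−1) ≈ 17.7.

k ≈ 9.42, θ ≈ 17.7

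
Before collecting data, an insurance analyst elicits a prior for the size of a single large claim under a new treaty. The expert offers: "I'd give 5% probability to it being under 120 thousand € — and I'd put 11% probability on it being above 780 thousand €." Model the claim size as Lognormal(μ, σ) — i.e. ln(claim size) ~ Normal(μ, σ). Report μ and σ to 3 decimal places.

μ ≈ 5.860, σ ≈ 0.652

If T ~ Lognormal(μ,σ) then ln T ~ Normal(μ,σ), so the p-quantile of ln T is μ + z_p·σ.
ln(120) = 4.787 and ln(780) = 6.659; z_{0.05} = -1.645, z_{0.89} = 1.227.
σ = (6.659 − 4.787)/(1.227 − (-1.645)) = 0.652.
μ = 4.787 − (-1.645)·0.652 = 5.860.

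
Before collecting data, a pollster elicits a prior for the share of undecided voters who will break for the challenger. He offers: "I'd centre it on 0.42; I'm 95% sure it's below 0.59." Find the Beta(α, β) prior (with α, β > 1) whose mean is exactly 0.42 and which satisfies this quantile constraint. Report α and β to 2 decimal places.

α ≈ 9.67, β ≈ 13.35

With mean 0.42 fixed, write α = 0.42s, β = 0.58s where s = α+β.
Need P(θ < 0.59) = 0.95 under Beta(0.42s, 0.58s). Normal approximation: (q−m)/√(m(1−m)/s) ≈ z_{0.95} = 1.64, so s ≈ 0.42·0.58·(1.64)²/(0.59−0.42)² = 22.8.
At s = 22.8: P(θ<0.59) ≈ 0.949. Adjusting to match 0.95 gives s ≈ 23.01.
So α = 0.42·23.01 ≈ 9.67, β = 0.58·23.01 ≈ 13.35.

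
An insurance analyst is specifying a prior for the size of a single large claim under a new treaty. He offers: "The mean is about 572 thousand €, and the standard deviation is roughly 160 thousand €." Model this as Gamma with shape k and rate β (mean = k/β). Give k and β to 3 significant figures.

k ≈ 12.8, β ≈ 0.0223

For Gamma(k, rate β): mean = k/β, variance = k/β², so CV = 1/√k.
CV = SD/mean = 160/572 = 0.2797, hence k = 1/CV² = 12.8.
Then β = k/mean = 12.8/572 = 0.0223.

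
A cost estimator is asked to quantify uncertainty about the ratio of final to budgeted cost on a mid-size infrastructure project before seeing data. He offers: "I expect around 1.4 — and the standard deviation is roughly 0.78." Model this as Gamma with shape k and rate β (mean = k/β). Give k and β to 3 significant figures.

For Gamma(k, rate β): mean = k/β, variance = k/β², so CV = 1/√k.
CV = SD/mean = 0.78/1.4 = 0.5571, hence k = 1/CV² = 3.22.
Then β = k/mean = 3.22/1.4 = 2.3.

k ≈ 3.22, β ≈ 2.3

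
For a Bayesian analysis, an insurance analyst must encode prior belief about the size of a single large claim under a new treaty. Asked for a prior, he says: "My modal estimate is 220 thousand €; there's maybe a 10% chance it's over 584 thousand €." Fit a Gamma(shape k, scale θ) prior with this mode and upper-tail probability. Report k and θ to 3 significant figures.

Gamma(k,θ) with k>1 has mode (k−1)θ, so θ = 220/(k−1).
Need P(X < 584) = 0.9 with θ tied to k this way. Start at k = 2, θ = 220: P(X<584) ≈ 0.743.
Too low — raise k to concentrate. Iterating converges to k ≈ 3.01.
Then θ = 220/(3.01−1) ≈ 109.

k ≈ 3.01, θ ≈ 109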